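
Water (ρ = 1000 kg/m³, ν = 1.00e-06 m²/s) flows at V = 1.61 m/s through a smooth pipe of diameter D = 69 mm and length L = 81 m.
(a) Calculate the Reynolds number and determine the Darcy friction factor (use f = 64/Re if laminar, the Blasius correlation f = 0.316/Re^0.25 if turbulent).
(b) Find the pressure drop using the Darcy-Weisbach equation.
(a) Re = V·D/ν = 1.61·0.069/1.00e-06 = 111090 → turbulent (Re > 4000); f = 0.316/Re^0.25 = 0.316/111090^0.25 = 0.017309 (Blasius is strictly valid for Re ≲ 1e5; used here as the smooth-pipe estimate the problem specifies)
(b) Darcy-Weisbach: ΔP = f·(L/D)·½ρV²/1000 = 0.017309·(81/0.069)·½·1000·1.61²/1000 = 26.33 kPa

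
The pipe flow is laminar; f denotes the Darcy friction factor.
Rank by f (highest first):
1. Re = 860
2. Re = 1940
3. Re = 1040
Case 1: f = 0.07442
Case 2: f = 0.03299
Case 3: f = 0.06154
Ranking (highest first): 1, 3, 2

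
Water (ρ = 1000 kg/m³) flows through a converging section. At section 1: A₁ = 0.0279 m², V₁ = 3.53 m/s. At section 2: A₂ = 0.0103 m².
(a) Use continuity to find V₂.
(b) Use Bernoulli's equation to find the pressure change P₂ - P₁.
(a) Continuity: A₁V₁=A₂V₂ -> V₂=A₁V₁/A₂=0.0279*3.53/0.0103=9.56 m/s
(b) Bernoulli: P₂-P₁=0.5*rho*(V₁^2-V₂^2)/1000=0.5*1000*(3.53^2-9.56^2)/1000=-39.47 kPa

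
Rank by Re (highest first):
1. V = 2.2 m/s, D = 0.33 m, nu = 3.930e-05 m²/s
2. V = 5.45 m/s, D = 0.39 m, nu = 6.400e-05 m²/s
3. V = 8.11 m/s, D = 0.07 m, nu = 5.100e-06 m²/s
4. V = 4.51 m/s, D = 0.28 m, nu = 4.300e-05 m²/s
Case 1: Re = 18473
Case 2: Re = 33211
Case 3: Re = 111314
Case 4: Re = 29367
Ranking (highest first): 3, 2, 4, 1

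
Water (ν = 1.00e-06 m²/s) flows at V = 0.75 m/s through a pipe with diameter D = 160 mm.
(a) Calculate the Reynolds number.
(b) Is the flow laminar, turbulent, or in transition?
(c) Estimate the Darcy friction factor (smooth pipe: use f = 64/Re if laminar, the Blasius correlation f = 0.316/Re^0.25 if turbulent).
(a) Re = V·D/ν = 0.75·0.16/1.00e-06 = 120000
(b) Flow regime: turbulent (Re > 4000)
(c) Friction factor: f = 0.316/Re^0.25 = 0.316/120000^0.25 = 0.01698 (Blasius is strictly valid for Re ≲ 1e5; used here as the smooth-pipe estimate the problem specifies)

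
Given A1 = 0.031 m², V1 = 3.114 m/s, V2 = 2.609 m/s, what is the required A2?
Formula: V_2 = \frac{A_1 V_1}{A_2}
Substituting knowns: 2.609 = 0.031·3.114/A2
Solving for A2: A2 = 0.031·3.114/2.609 = 0.037 m²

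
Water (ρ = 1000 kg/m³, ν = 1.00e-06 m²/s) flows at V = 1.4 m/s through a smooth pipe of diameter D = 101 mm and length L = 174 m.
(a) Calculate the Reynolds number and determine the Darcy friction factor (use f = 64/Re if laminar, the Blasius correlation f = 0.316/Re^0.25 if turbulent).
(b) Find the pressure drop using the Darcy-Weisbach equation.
(a) Re = V·D/ν = 1.4·0.101/1.00e-06 = 141400 → turbulent (Re > 4000); f = 0.316/Re^0.25 = 0.316/141400^0.25 = 0.016296 (Blasius is strictly valid for Re ≲ 1e5; used here as the smooth-pipe estimate the problem specifies)
(b) Darcy-Weisbach: ΔP = f·(L/D)·½ρV²/1000 = 0.016296·(174/0.101)·½·1000·1.4²/1000 = 27.51 kPa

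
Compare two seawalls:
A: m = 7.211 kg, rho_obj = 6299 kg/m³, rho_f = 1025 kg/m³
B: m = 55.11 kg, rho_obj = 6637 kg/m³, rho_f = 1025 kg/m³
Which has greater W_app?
W_app(A) = 59.23 N, W_app(B) = 457.1 N. Answer: B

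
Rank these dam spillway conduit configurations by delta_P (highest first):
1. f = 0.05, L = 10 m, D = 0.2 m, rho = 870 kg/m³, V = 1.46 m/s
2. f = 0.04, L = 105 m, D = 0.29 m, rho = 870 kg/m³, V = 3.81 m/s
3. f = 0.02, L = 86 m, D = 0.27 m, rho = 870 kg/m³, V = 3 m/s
Case 1: delta_P = 2.318 kPa
Case 2: delta_P = 91.45 kPa
Case 3: delta_P = 24.94 kPa
Ranking (highest first): 2, 3, 1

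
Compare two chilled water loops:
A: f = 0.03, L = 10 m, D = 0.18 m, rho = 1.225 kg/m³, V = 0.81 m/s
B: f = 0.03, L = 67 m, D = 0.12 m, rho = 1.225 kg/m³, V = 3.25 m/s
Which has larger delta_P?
delta_P(A) = 0.0006698 kPa, delta_P(B) = 0.1084 kPa. Answer: B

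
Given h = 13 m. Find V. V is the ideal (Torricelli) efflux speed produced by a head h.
Formula: V = \sqrt{2 g h}
V = √(2·9.81·13) = 15.97 m/s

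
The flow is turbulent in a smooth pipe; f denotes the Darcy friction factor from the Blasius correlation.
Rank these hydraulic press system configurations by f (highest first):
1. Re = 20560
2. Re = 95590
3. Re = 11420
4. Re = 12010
Case 1: f = 0.02639
Case 2: f = 0.01797
Case 3: f = 0.03057
Case 4: f = 0.03019
Ranking (highest first): 3, 4, 1, 2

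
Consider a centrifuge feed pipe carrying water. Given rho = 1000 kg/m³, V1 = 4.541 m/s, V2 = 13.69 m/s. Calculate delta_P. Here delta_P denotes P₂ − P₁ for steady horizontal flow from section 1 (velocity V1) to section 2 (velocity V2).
Formula: \Delta P = \frac{1}{2} \rho (V_1^2 - V_2^2)
delta_P = 0.5·1000·(4.541² − 13.69²)/1000 = -83.4 kPa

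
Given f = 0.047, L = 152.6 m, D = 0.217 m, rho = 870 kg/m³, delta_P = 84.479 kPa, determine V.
Formula: \Delta P = f \frac{L}{D} \frac{\rho V^2}{2}
Substituting knowns: 84.479 = 0.047·(152.6/0.217)·0.5·870·V²/1000
Solving for V: V = √((84.479·1000)/(0.047·(152.6/0.217)·0.5·870)) = 2.424 m/s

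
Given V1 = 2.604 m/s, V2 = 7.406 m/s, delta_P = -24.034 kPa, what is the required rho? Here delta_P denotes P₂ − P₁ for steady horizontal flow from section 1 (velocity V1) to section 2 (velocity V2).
Formula: \Delta P = \frac{1}{2} \rho (V_1^2 - V_2^2)
Substituting knowns: -24.034 = 0.5·rho·(2.604² − 7.406²)/1000
Solving for rho: rho = 2·(-24.034·1000)/(2.604² − 7.406²) = 1000 kg/m³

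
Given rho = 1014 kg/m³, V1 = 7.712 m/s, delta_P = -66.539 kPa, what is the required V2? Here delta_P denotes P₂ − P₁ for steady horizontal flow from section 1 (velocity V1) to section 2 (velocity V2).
Formula: \Delta P = \frac{1}{2} \rho (V_1^2 - V_2^2)
Substituting knowns: -66.539 = 0.5·1014·(7.712² − V2²)/1000
Solving for V2: V2 = √(7.712² − 2·(-66.539·1000)/1014) = 13.81 m/s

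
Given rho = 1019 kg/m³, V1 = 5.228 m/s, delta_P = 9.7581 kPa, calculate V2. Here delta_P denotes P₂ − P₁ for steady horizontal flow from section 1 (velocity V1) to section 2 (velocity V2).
Formula: \Delta P = \frac{1}{2} \rho (V_1^2 - V_2^2)
Substituting knowns: 9.7581 = 0.5·1019·(5.228² − V2²)/1000
Solving for V2: V2 = √(5.228² − 2·(9.7581·1000)/1019) = 2.86 m/s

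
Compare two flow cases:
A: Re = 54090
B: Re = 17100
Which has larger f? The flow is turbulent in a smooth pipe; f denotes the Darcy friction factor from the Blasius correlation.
f(A) = 0.02072, f(B) = 0.02763. Answer: B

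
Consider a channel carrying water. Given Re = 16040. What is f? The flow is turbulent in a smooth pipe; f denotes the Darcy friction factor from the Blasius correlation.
Formula: f = \frac{0.316}{Re^{0.25}}
f = 0.316/16040^0.25 = 0.02808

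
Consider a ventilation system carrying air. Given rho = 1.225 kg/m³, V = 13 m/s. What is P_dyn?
Formula: P_{dyn} = \frac{1}{2} \rho V^2
P_dyn = 0.5·1.225·13²/1000 = 0.1035 kPa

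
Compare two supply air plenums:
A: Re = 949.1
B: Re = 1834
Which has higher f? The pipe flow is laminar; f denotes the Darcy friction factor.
f(A) = 0.06743, f(B) = 0.0349. Answer: A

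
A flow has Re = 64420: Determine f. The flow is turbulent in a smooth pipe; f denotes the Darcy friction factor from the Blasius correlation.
Formula: f = \frac{0.316}{Re^{0.25}}
f = 0.316/64420^0.25 = 0.01983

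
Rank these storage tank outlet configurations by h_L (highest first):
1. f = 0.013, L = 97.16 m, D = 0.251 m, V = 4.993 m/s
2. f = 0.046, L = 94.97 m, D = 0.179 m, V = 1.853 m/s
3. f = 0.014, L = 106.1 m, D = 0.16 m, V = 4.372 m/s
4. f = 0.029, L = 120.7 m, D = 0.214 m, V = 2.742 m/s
Case 1: h_L = 6.394 m
Case 2: h_L = 4.271 m
Case 3: h_L = 9.045 m
Case 4: h_L = 6.268 m
Ranking (highest first): 3, 1, 4, 2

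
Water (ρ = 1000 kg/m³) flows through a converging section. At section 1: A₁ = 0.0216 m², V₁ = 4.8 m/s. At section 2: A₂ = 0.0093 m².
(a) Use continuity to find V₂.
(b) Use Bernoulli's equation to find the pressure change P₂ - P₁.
(a) Continuity: A₁V₁=A₂V₂ -> V₂=A₁V₁/A₂=0.0216*4.8/0.0093=11.15 m/s
(b) Bernoulli: P₂-P₁=0.5*rho*(V₁^2-V₂^2)/1000=0.5*1000*(4.8^2-11.15^2)/1000=-50.64 kPa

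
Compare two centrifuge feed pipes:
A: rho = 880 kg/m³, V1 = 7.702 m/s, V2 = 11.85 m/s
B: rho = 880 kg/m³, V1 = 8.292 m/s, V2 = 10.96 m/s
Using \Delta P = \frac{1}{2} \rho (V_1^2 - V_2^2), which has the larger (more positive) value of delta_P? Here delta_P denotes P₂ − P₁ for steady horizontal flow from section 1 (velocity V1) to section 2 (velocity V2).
delta_P(A) = -35.68 kPa, delta_P(B) = -22.6 kPa. Answer: B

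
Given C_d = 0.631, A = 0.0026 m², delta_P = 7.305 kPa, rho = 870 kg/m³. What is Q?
Formula: Q = C_d A \sqrt{\frac{2 \Delta P}{\rho}}
Q = 0.631·0.0026·√(2·(7.305·1000)/870)·1000 = 6.723 L/s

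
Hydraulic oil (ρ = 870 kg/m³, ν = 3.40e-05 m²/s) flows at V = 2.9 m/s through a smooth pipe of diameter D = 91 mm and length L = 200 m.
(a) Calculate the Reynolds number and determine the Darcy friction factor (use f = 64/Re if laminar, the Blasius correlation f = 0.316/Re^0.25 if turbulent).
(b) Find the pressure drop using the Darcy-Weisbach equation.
(a) Re = V·D/ν = 2.9·0.091/3.40e-05 = 7761.8 → turbulent (Re > 4000); f = 0.316/Re^0.25 = 0.316/7761.8^0.25 = 0.033666
(b) Darcy-Weisbach: ΔP = f·(L/D)·½ρV²/1000 = 0.033666·(200/0.091)·½·870·2.9²/1000 = 270.7 kPa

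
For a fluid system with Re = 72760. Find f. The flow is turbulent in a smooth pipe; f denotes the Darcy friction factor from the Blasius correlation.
Formula: f = \frac{0.316}{Re^{0.25}}
f = 0.316/72760^0.25 = 0.01924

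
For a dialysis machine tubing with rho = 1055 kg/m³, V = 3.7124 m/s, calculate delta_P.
Formula: V = \sqrt{\frac{2 \Delta P}{\rho}}
Substituting knowns: 3.7124 = √(2·(delta_P·1000)/1055)
Solving for delta_P: delta_P = 3.7124²·1055/2/1000 = 7.27 kPa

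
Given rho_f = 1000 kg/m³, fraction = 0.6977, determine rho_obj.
Formula: f_{sub} = \frac{\rho_{obj}}{\rho_f}
Substituting knowns: 0.6977 = rho_obj/1000
Solving for rho_obj: rho_obj = 0.6977·1000 = 697.7 kg/m³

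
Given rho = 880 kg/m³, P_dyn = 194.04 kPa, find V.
Formula: P_{dyn} = \frac{1}{2} \rho V^2
Substituting knowns: 194.04 = 0.5·880·V²/1000
Solving for V: V = √(2·(194.04·1000)/880) = 21 m/s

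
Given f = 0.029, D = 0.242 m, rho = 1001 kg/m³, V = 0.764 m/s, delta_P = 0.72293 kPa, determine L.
Formula: \Delta P = f \frac{L}{D} \frac{\rho V^2}{2}
Substituting knowns: 0.72293 = 0.029·(L/0.242)·0.5·1001·0.764²/1000
Solving for L: L = (0.72293·1000)·0.242/(0.029·0.5·1001·0.764²) = 20.65 m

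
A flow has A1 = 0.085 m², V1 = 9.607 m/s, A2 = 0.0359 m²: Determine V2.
Formula: V_2 = \frac{A_1 V_1}{A_2}
V2 = 0.085·9.607/0.0359 = 22.75 m/s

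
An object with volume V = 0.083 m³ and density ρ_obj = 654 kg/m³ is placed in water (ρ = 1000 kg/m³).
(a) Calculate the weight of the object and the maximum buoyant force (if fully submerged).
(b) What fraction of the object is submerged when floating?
(a) W=rho_obj*g*V=654*9.81*0.083=532.5 N; F_B(max)=rho*g*V=1000*9.81*0.083=814.2 N
(b) Floating fraction=rho_obj/rho=654/1000=0.654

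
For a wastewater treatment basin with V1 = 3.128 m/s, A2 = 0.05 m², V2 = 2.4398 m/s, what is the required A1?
Formula: V_2 = \frac{A_1 V_1}{A_2}
Substituting knowns: 2.4398 = A1·3.128/0.05
Solving for A1: A1 = 2.4398·0.05/3.128 = 0.039 m²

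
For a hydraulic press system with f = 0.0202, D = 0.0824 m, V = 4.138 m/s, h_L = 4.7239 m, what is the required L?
Formula: h_L = f \frac{L}{D} \frac{V^2}{2g}
Substituting knowns: 4.7239 = 0.0202·(L/0.0824)·4.138²/(2·9.81)
Solving for L: L = 4.7239·2·9.81·0.0824/(0.0202·4.138²) = 22.08 m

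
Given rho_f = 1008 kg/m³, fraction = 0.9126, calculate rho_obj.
Formula: f_{sub} = \frac{\rho_{obj}}{\rho_f}
Substituting knowns: 0.9126 = rho_obj/1008
Solving for rho_obj: rho_obj = 0.9126·1008 = 919.9 kg/m³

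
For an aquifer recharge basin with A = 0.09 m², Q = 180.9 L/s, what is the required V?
Formula: Q = A V
Substituting knowns: 180.9 = 0.09·V·1000
Solving for V: V = (180.9/1000)/0.09 = 2.01 m/s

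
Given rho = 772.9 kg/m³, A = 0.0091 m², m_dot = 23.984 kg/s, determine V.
Formula: \dot{m} = \rho A V
Substituting knowns: 23.984 = 772.9·0.0091·V
Solving for V: V = 23.984/(772.9·0.0091) = 3.41 m/s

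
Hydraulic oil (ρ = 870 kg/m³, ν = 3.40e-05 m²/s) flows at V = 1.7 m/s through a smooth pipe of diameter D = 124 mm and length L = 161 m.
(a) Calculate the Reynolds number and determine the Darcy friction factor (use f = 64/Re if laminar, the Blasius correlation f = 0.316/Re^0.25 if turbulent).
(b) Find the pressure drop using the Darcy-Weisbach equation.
(a) Re = V·D/ν = 1.7·0.124/3.40e-05 = 6200 → turbulent (Re > 4000); f = 0.316/Re^0.25 = 0.316/6200^0.25 = 0.035611
(b) Darcy-Weisbach: ΔP = f·(L/D)·½ρV²/1000 = 0.035611·(161/0.124)·½·870·1.7²/1000 = 58.13 kPa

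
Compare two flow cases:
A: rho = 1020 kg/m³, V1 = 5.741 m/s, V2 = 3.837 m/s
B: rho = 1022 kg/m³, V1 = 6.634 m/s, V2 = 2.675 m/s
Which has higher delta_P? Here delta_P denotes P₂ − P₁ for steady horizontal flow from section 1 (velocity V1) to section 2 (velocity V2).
delta_P(A) = 9.301 kPa, delta_P(B) = 18.83 kPa. Answer: B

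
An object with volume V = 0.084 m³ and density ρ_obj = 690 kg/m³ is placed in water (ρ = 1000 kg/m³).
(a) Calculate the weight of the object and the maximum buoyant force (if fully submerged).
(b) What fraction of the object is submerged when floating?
(a) W=rho_obj*g*V=690*9.81*0.084=568.6 N; F_B(max)=rho*g*V=1000*9.81*0.084=824.0 N
(b) Floating fraction=rho_obj/rho=690/1000=0.690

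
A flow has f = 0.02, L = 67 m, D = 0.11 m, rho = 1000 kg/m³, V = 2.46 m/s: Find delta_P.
Formula: \Delta P = f \frac{L}{D} \frac{\rho V^2}{2}
delta_P = 0.02·(67/0.11)·0.5·1000·2.46²/1000 = 36.86 kPa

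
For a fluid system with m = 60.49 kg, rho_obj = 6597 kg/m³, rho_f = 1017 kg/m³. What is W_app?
Formula: W_{app} = mg\left(1 - \frac{\rho_f}{\rho_{obj}}\right)
W_app = 60.49·9.81·(1 − 1017/6597) = 501.9 N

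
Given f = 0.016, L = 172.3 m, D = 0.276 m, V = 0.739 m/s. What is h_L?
Formula: h_L = f \frac{L}{D} \frac{V^2}{2g}
h_L = 0.016·(172.3/0.276)·0.739²/(2·9.81) = 0.278 m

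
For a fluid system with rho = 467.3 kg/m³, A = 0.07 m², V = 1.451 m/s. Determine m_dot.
Formula: \dot{m} = \rho A V
m_dot = 467.3·0.07·1.451 = 47.46 kg/s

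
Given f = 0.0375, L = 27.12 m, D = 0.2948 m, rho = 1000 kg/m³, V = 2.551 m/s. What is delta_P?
Formula: \Delta P = f \frac{L}{D} \frac{\rho V^2}{2}
delta_P = 0.0375·(27.12/0.2948)·0.5·1000·2.551²/1000 = 11.22 kPa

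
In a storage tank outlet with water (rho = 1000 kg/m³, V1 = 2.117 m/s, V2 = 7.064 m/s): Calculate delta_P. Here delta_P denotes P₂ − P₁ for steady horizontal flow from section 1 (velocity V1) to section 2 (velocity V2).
Formula: \Delta P = \frac{1}{2} \rho (V_1^2 - V_2^2)
delta_P = 0.5·1000·(2.117² − 7.064²)/1000 = -22.71 kPa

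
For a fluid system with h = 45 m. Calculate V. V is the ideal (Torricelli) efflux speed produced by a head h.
Formula: V = \sqrt{2 g h}
V = √(2·9.81·45) = 29.71 m/s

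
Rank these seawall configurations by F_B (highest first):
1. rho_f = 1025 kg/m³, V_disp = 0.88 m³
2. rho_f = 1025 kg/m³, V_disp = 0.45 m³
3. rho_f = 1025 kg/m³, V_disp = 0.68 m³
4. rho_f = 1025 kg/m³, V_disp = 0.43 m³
Case 1: F_B = 8849 N
Case 2: F_B = 4525 N
Case 3: F_B = 6838 N
Case 4: F_B = 4324 N
Ranking (highest first): 1, 3, 2, 4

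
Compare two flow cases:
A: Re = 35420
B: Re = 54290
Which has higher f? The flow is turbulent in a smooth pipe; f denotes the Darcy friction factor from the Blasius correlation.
f(A) = 0.02303, f(B) = 0.0207. Answer: A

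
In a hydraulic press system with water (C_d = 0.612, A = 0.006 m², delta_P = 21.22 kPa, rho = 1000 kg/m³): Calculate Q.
Formula: Q = C_d A \sqrt{\frac{2 \Delta P}{\rho}}
Q = 0.612·0.006·√(2·(21.22·1000)/1000)·1000 = 23.92 L/s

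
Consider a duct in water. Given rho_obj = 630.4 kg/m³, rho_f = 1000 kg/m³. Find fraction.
Formula: f_{sub} = \frac{\rho_{obj}}{\rho_f}
fraction = 630.4/1000 = 0.6304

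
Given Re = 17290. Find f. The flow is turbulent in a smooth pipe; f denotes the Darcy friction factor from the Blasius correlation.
Formula: f = \frac{0.316}{Re^{0.25}}
f = 0.316/17290^0.25 = 0.02756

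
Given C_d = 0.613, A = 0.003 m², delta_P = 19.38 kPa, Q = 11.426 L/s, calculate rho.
Formula: Q = C_d A \sqrt{\frac{2 \Delta P}{\rho}}
Substituting knowns: 11.426 = 0.613·0.003·√(2·(19.38·1000)/rho)·1000
Solving for rho: rho = 2·(19.38·1000)/((11.426/1000)/(0.613·0.003))² = 1004 kg/m³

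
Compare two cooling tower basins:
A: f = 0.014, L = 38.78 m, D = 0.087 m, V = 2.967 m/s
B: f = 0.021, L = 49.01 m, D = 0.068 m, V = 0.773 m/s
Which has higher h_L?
h_L(A) = 2.8 m, h_L(B) = 0.461 m. Answer: A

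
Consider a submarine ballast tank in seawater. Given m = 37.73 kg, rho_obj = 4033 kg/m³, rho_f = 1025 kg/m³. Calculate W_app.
Formula: W_{app} = mg\left(1 - \frac{\rho_f}{\rho_{obj}}\right)
W_app = 37.73·9.81·(1 − 1025/4033) = 276.1 N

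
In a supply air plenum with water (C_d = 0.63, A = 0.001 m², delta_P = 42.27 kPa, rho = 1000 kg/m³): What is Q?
Formula: Q = C_d A \sqrt{\frac{2 \Delta P}{\rho}}
Q = 0.63·0.001·√(2·(42.27·1000)/1000)·1000 = 5.793 L/s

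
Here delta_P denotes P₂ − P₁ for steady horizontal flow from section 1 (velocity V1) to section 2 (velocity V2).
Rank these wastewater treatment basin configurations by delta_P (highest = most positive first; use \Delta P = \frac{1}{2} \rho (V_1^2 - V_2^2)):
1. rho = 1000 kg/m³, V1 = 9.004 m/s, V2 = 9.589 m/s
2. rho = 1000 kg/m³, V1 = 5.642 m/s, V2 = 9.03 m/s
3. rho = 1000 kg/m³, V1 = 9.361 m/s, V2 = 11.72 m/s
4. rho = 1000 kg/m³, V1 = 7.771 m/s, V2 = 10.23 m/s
Case 1: delta_P = -5.438 kPa
Case 2: delta_P = -24.85 kPa
Case 3: delta_P = -24.87 kPa
Case 4: delta_P = -22.13 kPa
Ranking (highest first): 1, 4, 2, 3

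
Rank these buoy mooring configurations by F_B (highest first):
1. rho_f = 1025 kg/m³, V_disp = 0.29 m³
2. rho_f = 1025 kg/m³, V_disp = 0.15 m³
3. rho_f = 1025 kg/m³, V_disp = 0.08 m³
Case 1: F_B = 2916 N
Case 2: F_B = 1508 N
Case 3: F_B = 804.4 N
Ranking (highest first): 1, 2, 3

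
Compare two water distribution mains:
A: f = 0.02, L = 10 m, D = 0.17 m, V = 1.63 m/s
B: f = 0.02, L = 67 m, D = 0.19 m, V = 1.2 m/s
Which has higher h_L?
h_L(A) = 0.1593 m, h_L(B) = 0.5176 m. Answer: B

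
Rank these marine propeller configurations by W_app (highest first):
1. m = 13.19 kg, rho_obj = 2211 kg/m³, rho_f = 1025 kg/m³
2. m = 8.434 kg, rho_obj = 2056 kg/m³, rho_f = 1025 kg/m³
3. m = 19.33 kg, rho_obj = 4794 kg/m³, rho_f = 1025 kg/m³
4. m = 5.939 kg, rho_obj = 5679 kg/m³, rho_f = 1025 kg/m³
Case 1: W_app = 69.41 N
Case 2: W_app = 41.49 N
Case 3: W_app = 149.1 N
Case 4: W_app = 47.75 N
Ranking (highest first): 3, 1, 4, 2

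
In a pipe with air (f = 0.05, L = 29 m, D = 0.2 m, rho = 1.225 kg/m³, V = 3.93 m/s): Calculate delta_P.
Formula: \Delta P = f \frac{L}{D} \frac{\rho V^2}{2}
delta_P = 0.05·(29/0.2)·0.5·1.225·3.93²/1000 = 0.06859 kPa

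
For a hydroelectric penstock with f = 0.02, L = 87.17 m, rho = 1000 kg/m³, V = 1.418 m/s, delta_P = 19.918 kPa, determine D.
Formula: \Delta P = f \frac{L}{D} \frac{\rho V^2}{2}
Substituting knowns: 19.918 = 0.02·(87.17/D)·0.5·1000·1.418²/1000
Solving for D: D = 0.02·87.17·0.5·1000·1.418²/(19.918·1000) = 0.088 m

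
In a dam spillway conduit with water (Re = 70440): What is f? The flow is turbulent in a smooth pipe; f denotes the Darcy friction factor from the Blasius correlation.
Formula: f = \frac{0.316}{Re^{0.25}}
f = 0.316/70440^0.25 = 0.0194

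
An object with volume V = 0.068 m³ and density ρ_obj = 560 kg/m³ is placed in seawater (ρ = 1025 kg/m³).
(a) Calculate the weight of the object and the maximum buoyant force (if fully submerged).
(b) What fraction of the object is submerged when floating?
(a) W=rho_obj*g*V=560*9.81*0.068=373.6 N; F_B(max)=rho*g*V=1025*9.81*0.068=683.8 N
(b) Floating fraction=rho_obj/rho=560/1025=0.546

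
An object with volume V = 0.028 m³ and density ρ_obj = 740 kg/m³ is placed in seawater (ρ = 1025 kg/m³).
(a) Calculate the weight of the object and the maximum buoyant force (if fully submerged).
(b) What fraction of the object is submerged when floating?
(a) W=rho_obj*g*V=740*9.81*0.028=203.3 N; F_B(max)=rho*g*V=1025*9.81*0.028=281.5 N
(b) Floating fraction=rho_obj/rho=740/1025=0.722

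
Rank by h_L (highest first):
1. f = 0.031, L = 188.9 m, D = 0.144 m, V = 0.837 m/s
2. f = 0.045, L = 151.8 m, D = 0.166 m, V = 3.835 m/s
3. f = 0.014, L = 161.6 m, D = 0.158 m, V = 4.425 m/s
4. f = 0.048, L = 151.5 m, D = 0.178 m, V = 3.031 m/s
Case 1: h_L = 1.452 m
Case 2: h_L = 30.85 m
Case 3: h_L = 14.29 m
Case 4: h_L = 19.13 m
Ranking (highest first): 2, 4, 3, 1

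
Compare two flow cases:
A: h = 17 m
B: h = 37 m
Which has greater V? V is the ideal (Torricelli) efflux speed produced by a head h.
V(A) = 18.26 m/s, V(B) = 26.94 m/s. Answer: B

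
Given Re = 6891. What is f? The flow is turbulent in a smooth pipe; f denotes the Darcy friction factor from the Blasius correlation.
Formula: f = \frac{0.316}{Re^{0.25}}
f = 0.316/6891^0.25 = 0.03468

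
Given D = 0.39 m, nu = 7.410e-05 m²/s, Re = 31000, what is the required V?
Formula: Re = \frac{V D}{\nu}
Substituting knowns: 31000 = V·0.39/7.410e-05
Solving for V: V = 31000·7.410e-05/0.39 = 5.89 m/s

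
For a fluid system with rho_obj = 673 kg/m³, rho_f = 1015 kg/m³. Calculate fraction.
Formula: f_{sub} = \frac{\rho_{obj}}{\rho_f}
fraction = 673/1015 = 0.6631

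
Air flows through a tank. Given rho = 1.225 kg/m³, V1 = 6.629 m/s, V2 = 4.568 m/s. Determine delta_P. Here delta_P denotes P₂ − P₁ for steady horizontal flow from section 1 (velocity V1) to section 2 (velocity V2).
Formula: \Delta P = \frac{1}{2} \rho (V_1^2 - V_2^2)
delta_P = 0.5·1.225·(6.629² − 4.568²)/1000 = 0.01413 kPa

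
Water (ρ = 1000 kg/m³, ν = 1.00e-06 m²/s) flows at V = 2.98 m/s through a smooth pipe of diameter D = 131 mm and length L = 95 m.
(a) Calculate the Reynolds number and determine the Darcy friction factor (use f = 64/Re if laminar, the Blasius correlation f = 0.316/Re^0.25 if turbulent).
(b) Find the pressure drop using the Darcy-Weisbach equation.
(a) Re = V·D/ν = 2.98·0.131/1.00e-06 = 390380 → turbulent (Re > 4000); f = 0.316/Re^0.25 = 0.316/390380^0.25 = 0.012642 (Blasius is strictly valid for Re ≲ 1e5; used here as the smooth-pipe estimate the problem specifies)
(b) Darcy-Weisbach: ΔP = f·(L/D)·½ρV²/1000 = 0.012642·(95/0.131)·½·1000·2.98²/1000 = 40.71 kPa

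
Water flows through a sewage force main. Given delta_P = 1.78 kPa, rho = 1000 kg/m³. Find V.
Formula: V = \sqrt{\frac{2 \Delta P}{\rho}}
V = √(2·(1.78·1000)/1000) = 1.887 m/s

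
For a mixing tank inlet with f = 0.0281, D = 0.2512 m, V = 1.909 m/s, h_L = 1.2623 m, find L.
Formula: h_L = f \frac{L}{D} \frac{V^2}{2g}
Substituting knowns: 1.2623 = 0.0281·(L/0.2512)·1.909²/(2·9.81)
Solving for L: L = 1.2623·2·9.81·0.2512/(0.0281·1.909²) = 60.75 m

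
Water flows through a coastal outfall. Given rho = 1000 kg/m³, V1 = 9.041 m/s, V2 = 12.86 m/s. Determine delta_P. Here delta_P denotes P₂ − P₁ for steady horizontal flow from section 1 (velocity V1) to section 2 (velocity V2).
Formula: \Delta P = \frac{1}{2} \rho (V_1^2 - V_2^2)
delta_P = 0.5·1000·(9.041² − 12.86²)/1000 = -41.82 kPa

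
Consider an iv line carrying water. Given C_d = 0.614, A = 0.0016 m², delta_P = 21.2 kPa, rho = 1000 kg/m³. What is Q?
Formula: Q = C_d A \sqrt{\frac{2 \Delta P}{\rho}}
Q = 0.614·0.0016·√(2·(21.2·1000)/1000)·1000 = 6.397 L/s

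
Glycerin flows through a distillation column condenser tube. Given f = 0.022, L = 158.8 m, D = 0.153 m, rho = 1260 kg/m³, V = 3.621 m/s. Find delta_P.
Formula: \Delta P = f \frac{L}{D} \frac{\rho V^2}{2}
delta_P = 0.022·(158.8/0.153)·0.5·1260·3.621²/1000 = 188.6 kPa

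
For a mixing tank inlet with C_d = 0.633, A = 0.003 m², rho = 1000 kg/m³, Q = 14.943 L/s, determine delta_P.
Formula: Q = C_d A \sqrt{\frac{2 \Delta P}{\rho}}
Substituting knowns: 14.943 = 0.633·0.003·√(2·(delta_P·1000)/1000)·1000
Solving for delta_P: delta_P = ((14.943/1000)/(0.633·0.003))²·1000/2/1000 = 30.96 kPa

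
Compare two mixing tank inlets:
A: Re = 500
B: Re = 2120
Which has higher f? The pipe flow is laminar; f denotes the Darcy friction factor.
f(A) = 0.128, f(B) = 0.03019. Answer: A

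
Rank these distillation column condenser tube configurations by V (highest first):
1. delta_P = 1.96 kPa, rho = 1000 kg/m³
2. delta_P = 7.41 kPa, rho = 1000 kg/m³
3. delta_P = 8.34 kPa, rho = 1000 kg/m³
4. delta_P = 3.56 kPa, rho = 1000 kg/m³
Case 1: V = 1.98 m/s
Case 2: V = 3.85 m/s
Case 3: V = 4.084 m/s
Case 4: V = 2.668 m/s
Ranking (highest first): 3, 2, 4, 1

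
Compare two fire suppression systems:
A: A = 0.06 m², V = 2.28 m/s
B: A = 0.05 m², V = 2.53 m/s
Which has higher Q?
Q(A) = 136.8 L/s, Q(B) = 126.5 L/s. Answer: A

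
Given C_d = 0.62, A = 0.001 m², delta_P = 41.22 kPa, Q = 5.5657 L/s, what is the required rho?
Formula: Q = C_d A \sqrt{\frac{2 \Delta P}{\rho}}
Substituting knowns: 5.5657 = 0.62·0.001·√(2·(41.22·1000)/rho)·1000
Solving for rho: rho = 2·(41.22·1000)/((5.5657/1000)/(0.62·0.001))² = 1023 kg/m³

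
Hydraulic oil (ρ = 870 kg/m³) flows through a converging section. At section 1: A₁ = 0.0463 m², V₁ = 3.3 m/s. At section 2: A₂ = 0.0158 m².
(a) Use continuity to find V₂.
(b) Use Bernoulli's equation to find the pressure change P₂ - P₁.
(a) Continuity: A₁V₁=A₂V₂ -> V₂=A₁V₁/A₂=0.0463*3.3/0.0158=9.67 m/s
(b) Bernoulli: P₂-P₁=0.5*rho*(V₁^2-V₂^2)/1000=0.5*870*(3.3^2-9.67^2)/1000=-35.94 kPa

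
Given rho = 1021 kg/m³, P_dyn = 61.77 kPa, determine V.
Formula: P_{dyn} = \frac{1}{2} \rho V^2
Substituting knowns: 61.77 = 0.5·1021·V²/1000
Solving for V: V = √(2·(61.77·1000)/1021) = 11 m/s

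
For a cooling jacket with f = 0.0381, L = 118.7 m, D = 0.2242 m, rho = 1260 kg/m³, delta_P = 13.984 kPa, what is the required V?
Formula: \Delta P = f \frac{L}{D} \frac{\rho V^2}{2}
Substituting knowns: 13.984 = 0.0381·(118.7/0.2242)·0.5·1260·V²/1000
Solving for V: V = √((13.984·1000)/(0.0381·(118.7/0.2242)·0.5·1260)) = 1.049 m/s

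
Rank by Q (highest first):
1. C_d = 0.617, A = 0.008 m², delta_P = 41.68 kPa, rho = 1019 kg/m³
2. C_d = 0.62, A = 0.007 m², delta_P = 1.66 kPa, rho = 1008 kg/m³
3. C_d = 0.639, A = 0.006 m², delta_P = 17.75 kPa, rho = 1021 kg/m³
Case 1: Q = 44.64 L/s
Case 2: Q = 7.876 L/s
Case 3: Q = 22.61 L/s
Ranking (highest first): 1, 3, 2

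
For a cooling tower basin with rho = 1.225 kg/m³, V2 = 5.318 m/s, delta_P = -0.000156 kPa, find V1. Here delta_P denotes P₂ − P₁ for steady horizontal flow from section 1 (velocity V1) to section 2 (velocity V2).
Formula: \Delta P = \frac{1}{2} \rho (V_1^2 - V_2^2)
Substituting knowns: -0.000156 = 0.5·1.225·(V1² − 5.318²)/1000
Solving for V1: V1 = √(5.318² + 2·(-0.000156·1000)/1.225) = 5.294 m/s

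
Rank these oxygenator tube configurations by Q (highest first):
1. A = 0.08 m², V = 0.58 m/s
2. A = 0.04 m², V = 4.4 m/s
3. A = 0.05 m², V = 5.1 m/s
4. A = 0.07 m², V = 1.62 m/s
Case 1: Q = 46.4 L/s
Case 2: Q = 176 L/s
Case 3: Q = 255 L/s
Case 4: Q = 113.4 L/s
Ranking (highest first): 3, 2, 4, 1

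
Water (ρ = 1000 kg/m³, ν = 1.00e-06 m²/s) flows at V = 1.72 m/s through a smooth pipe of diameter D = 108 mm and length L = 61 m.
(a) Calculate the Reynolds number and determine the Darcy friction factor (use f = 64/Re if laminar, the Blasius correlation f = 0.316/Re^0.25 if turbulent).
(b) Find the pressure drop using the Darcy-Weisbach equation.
(a) Re = V·D/ν = 1.72·0.108/1.00e-06 = 185760 → turbulent (Re > 4000); f = 0.316/Re^0.25 = 0.316/185760^0.25 = 0.015221 (Blasius is strictly valid for Re ≲ 1e5; used here as the smooth-pipe estimate the problem specifies)
(b) Darcy-Weisbach: ΔP = f·(L/D)·½ρV²/1000 = 0.015221·(61/0.108)·½·1000·1.72²/1000 = 12.72 kPa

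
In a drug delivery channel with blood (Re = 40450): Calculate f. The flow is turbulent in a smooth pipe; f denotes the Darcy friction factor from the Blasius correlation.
Formula: f = \frac{0.316}{Re^{0.25}}
f = 0.316/40450^0.25 = 0.02228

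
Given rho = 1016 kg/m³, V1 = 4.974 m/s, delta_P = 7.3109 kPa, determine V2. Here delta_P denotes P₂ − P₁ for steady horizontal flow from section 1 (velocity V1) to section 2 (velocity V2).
Formula: \Delta P = \frac{1}{2} \rho (V_1^2 - V_2^2)
Substituting knowns: 7.3109 = 0.5·1016·(4.974² − V2²)/1000
Solving for V2: V2 = √(4.974² − 2·(7.3109·1000)/1016) = 3.217 m/s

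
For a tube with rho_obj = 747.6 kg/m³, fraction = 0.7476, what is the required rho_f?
Formula: f_{sub} = \frac{\rho_{obj}}{\rho_f}
Substituting knowns: 0.7476 = 747.6/rho_f
Solving for rho_f: rho_f = 747.6/0.7476 = 1000 kg/m³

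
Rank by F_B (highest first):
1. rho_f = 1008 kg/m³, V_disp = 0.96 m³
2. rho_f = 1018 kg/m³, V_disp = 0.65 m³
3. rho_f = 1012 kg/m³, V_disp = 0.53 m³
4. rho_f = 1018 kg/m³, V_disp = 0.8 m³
Case 1: F_B = 9493 N
Case 2: F_B = 6491 N
Case 3: F_B = 5262 N
Case 4: F_B = 7989 N
Ranking (highest first): 1, 4, 2, 3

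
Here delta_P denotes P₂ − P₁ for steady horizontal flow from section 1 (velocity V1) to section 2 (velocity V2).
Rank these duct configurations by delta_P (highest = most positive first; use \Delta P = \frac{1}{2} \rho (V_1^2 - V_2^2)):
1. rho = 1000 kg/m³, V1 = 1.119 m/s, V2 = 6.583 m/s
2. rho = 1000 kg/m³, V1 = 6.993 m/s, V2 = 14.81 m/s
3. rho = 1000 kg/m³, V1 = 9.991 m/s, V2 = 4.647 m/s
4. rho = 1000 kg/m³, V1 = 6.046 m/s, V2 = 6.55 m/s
Case 1: delta_P = -21.04 kPa
Case 2: delta_P = -85.22 kPa
Case 3: delta_P = 39.11 kPa
Case 4: delta_P = -3.174 kPa
Ranking (highest first): 3, 4, 1, 2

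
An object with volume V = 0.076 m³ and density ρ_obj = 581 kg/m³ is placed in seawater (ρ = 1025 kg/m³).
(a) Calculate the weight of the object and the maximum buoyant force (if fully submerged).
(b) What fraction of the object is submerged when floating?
(a) W=rho_obj*g*V=581*9.81*0.076=433.2 N; F_B(max)=rho*g*V=1025*9.81*0.076=764.2 N
(b) Floating fraction=rho_obj/rho=581/1025=0.567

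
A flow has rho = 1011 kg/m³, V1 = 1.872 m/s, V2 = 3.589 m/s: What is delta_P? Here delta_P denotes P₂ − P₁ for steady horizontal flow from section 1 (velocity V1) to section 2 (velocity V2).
Formula: \Delta P = \frac{1}{2} \rho (V_1^2 - V_2^2)
delta_P = 0.5·1011·(1.872² − 3.589²)/1000 = -4.74 kPa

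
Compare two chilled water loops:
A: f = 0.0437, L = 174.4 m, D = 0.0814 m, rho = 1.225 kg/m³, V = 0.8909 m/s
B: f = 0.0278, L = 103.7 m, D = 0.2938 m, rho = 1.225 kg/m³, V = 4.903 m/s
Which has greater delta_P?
delta_P(A) = 0.04552 kPa, delta_P(B) = 0.1445 kPa. Answer: B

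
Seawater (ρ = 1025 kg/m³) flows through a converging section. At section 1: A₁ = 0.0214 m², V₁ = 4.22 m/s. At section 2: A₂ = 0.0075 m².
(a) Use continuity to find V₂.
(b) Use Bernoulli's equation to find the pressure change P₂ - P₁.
(a) Continuity: A₁V₁=A₂V₂ -> V₂=A₁V₁/A₂=0.0214*4.22/0.0075=12.04 m/s
(b) Bernoulli: P₂-P₁=0.5*rho*(V₁^2-V₂^2)/1000=0.5*1025*(4.22^2-12.04^2)/1000=-65.17 kPa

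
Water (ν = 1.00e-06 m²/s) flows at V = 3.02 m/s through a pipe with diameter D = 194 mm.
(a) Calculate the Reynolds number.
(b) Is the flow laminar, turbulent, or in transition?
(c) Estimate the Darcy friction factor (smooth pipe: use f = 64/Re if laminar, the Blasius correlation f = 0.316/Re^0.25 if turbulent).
(a) Re = V·D/ν = 3.02·0.194/1.00e-06 = 585880
(b) Flow regime: turbulent (Re > 4000)
(c) Friction factor: f = 0.316/Re^0.25 = 0.316/585880^0.25 = 0.01142 (Blasius is strictly valid for Re ≲ 1e5; used here as the smooth-pipe estimate the problem specifies)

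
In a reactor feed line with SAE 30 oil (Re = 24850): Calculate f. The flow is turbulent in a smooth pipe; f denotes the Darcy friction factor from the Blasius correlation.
Formula: f = \frac{0.316}{Re^{0.25}}
f = 0.316/24850^0.25 = 0.02517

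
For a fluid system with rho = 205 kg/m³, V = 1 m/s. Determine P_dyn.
Formula: P_{dyn} = \frac{1}{2} \rho V^2
P_dyn = 0.5·205·1²/1000 = 0.1025 kPa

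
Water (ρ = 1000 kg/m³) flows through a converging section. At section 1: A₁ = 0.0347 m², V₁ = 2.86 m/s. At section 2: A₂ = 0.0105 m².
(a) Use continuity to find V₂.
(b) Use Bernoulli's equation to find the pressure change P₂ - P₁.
(a) Continuity: A₁V₁=A₂V₂ -> V₂=A₁V₁/A₂=0.0347*2.86/0.0105=9.45 m/s
(b) Bernoulli: P₂-P₁=0.5*rho*(V₁^2-V₂^2)/1000=0.5*1000*(2.86^2-9.45^2)/1000=-40.56 kPa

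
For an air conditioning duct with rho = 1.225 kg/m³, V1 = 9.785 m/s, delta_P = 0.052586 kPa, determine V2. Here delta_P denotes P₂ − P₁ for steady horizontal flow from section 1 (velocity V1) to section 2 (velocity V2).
Formula: \Delta P = \frac{1}{2} \rho (V_1^2 - V_2^2)
Substituting knowns: 0.052586 = 0.5·1.225·(9.785² − V2²)/1000
Solving for V2: V2 = √(9.785² − 2·(0.052586·1000)/1.225) = 3.145 m/s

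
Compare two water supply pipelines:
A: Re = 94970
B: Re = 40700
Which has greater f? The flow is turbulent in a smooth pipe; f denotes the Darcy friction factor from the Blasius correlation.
f(A) = 0.018, f(B) = 0.02225. Answer: B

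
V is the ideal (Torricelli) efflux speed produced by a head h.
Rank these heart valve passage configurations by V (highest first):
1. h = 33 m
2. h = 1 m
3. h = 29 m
Case 1: V = 25.45 m/s
Case 2: V = 4.429 m/s
Case 3: V = 23.85 m/s
Ranking (highest first): 1, 3, 2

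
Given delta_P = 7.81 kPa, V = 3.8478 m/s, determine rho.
Formula: V = \sqrt{\frac{2 \Delta P}{\rho}}
Substituting knowns: 3.8478 = √(2·(7.81·1000)/rho)
Solving for rho: rho = 2·(7.81·1000)/3.8478² = 1055 kg/m³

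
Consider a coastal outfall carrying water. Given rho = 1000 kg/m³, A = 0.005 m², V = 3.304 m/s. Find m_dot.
Formula: \dot{m} = \rho A V
m_dot = 1000·0.005·3.304 = 16.52 kg/s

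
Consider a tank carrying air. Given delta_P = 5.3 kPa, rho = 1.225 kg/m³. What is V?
Formula: V = \sqrt{\frac{2 \Delta P}{\rho}}
V = √(2·(5.3·1000)/1.225) = 93.02 m/s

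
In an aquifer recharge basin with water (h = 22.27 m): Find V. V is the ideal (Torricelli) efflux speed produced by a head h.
Formula: V = \sqrt{2 g h}
V = √(2·9.81·22.27) = 20.9 m/s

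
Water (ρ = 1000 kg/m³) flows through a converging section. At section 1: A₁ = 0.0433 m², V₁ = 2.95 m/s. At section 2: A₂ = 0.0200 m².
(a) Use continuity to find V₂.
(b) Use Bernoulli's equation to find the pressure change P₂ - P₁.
(a) Continuity: A₁V₁=A₂V₂ -> V₂=A₁V₁/A₂=0.0433*2.95/0.0200=6.39 m/s
(b) Bernoulli: P₂-P₁=0.5*rho*(V₁^2-V₂^2)/1000=0.5*1000*(2.95^2-6.39^2)/1000=-16.06 kPa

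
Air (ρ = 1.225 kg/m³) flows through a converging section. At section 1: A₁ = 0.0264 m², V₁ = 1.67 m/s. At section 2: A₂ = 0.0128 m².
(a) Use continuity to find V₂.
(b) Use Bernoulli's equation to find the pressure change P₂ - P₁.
(a) Continuity: A₁V₁=A₂V₂ -> V₂=A₁V₁/A₂=0.0264*1.67/0.0128=3.44 m/s
(b) Bernoulli: P₂-P₁=0.5*rho*(V₁^2-V₂^2)/1000=0.5*1.225*(1.67^2-3.44^2)/1000=-0.00554 kPa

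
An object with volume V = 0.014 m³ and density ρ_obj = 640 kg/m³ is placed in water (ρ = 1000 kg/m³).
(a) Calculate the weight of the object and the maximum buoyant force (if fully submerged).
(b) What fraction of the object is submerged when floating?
(a) W=rho_obj*g*V=640*9.81*0.014=87.9 N; F_B(max)=rho*g*V=1000*9.81*0.014=137.3 N
(b) Floating fraction=rho_obj/rho=640/1000=0.640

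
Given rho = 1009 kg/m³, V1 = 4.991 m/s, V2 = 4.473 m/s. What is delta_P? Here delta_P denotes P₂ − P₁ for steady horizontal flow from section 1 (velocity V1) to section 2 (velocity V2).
Formula: \Delta P = \frac{1}{2} \rho (V_1^2 - V_2^2)
delta_P = 0.5·1009·(4.991² − 4.473²)/1000 = 2.473 kPa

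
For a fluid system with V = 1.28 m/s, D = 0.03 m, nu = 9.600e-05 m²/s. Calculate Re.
Formula: Re = \frac{V D}{\nu}
Re = 1.28·0.03/9.600e-05 = 400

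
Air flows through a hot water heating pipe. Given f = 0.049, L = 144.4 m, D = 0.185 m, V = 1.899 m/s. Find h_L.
Formula: h_L = f \frac{L}{D} \frac{V^2}{2g}
h_L = 0.049·(144.4/0.185)·1.899²/(2·9.81) = 7.03 m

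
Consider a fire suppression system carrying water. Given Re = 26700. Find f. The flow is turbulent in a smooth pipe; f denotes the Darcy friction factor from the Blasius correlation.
Formula: f = \frac{0.316}{Re^{0.25}}
f = 0.316/26700^0.25 = 0.02472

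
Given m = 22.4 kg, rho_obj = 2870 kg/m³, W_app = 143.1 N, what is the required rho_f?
Formula: W_{app} = mg\left(1 - \frac{\rho_f}{\rho_{obj}}\right)
Substituting knowns: 143.1 = 22.4·9.81·(1 − rho_f/2870)
Solving for rho_f: rho_f = 2870·(1 − 143.1/(22.4·9.81)) = 1001 kg/m³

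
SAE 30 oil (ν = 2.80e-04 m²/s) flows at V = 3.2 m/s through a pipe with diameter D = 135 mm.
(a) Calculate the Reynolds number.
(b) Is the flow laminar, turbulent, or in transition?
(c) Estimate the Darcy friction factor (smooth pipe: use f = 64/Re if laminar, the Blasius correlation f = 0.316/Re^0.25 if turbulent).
(a) Re = V·D/ν = 3.2·0.135/2.80e-04 = 1542.9
(b) Flow regime: laminar (Re < 2300)
(c) Friction factor: f = 64/Re = 64/1542.9 = 0.04148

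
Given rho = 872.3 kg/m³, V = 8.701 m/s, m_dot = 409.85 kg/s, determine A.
Formula: \dot{m} = \rho A V
Substituting knowns: 409.85 = 872.3·A·8.701
Solving for A: A = 409.85/(872.3·8.701) = 0.054 m²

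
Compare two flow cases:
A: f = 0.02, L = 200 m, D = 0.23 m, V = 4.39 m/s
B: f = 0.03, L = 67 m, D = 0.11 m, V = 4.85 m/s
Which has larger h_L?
h_L(A) = 17.08 m, h_L(B) = 21.91 m. Answer: B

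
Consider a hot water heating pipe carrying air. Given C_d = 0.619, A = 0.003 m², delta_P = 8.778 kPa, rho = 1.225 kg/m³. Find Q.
Formula: Q = C_d A \sqrt{\frac{2 \Delta P}{\rho}}
Q = 0.619·0.003·√(2·(8.778·1000)/1.225)·1000 = 222.3 L/s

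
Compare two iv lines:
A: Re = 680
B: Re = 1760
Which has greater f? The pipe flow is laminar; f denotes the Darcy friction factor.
f(A) = 0.09412, f(B) = 0.03636. Answer: A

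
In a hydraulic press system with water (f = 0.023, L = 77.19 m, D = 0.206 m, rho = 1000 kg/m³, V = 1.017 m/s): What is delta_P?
Formula: \Delta P = f \frac{L}{D} \frac{\rho V^2}{2}
delta_P = 0.023·(77.19/0.206)·0.5·1000·1.017²/1000 = 4.457 kPa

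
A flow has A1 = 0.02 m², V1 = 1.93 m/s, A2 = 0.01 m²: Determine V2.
Formula: V_2 = \frac{A_1 V_1}{A_2}
V2 = 0.02·1.93/0.01 = 3.86 m/s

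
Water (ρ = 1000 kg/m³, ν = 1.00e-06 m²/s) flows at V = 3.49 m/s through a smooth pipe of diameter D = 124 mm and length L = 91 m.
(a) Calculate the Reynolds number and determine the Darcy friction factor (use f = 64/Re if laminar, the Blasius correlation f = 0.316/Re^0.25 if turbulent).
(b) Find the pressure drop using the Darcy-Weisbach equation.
(a) Re = V·D/ν = 3.49·0.124/1.00e-06 = 432760 → turbulent (Re > 4000); f = 0.316/Re^0.25 = 0.316/432760^0.25 = 0.01232 (Blasius is strictly valid for Re ≲ 1e5; used here as the smooth-pipe estimate the problem specifies)
(b) Darcy-Weisbach: ΔP = f·(L/D)·½ρV²/1000 = 0.01232·(91/0.124)·½·1000·3.49²/1000 = 55.06 kPa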